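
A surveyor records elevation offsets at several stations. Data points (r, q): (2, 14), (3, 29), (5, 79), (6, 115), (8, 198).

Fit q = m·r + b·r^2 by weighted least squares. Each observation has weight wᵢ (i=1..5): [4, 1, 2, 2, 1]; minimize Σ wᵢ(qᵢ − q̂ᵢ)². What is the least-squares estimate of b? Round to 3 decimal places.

b = 2.978

The normal system AᵀWA·[m, b]ᵀ = AᵀWq is [[211, 1253]; [1253, 8083]]·[m, b]ᵀ = [3953, 25387]ᵀ.
Δ = 211·8083 − 1253² = 135504.
m = (3953·8083 − 1253·25387)/135504 = 11849/11292; b = (211·25387 − 1253·3953)/135504 = 33629/11292.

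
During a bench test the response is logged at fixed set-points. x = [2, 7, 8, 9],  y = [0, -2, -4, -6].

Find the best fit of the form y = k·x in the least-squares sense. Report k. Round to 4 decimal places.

Entries of AᵀA: Σx·x = 198.
Moment sums: Σx·y = -100.
Normal equations: [[198]]·[k]ᵀ = [-100]ᵀ.
k = (-100)/198 = -0.505051.

k = -0.5051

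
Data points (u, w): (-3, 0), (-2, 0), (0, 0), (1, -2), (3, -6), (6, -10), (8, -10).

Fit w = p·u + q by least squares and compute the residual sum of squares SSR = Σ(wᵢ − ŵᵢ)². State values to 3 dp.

Sums needed: Σu·u = 123, Σu = 13, Σ1 = 7.
Moment sums: Σu·w = -160, Σw = -28.
XᵀX·[p, q]ᵀ = Xᵀw becomes [[123, 13]; [13, 7]]·[p, q]ᵀ = [-160, -28]ᵀ.
det = 123·7 − 13² = 692.
p = ((-160)·7 − 13·(-28))/692 = -189/173; q = (123·(-28) − 13·(-160))/692 = -341/173.
Residuals: -226/173, -37/173, 341/173, 184/173, -130/173, -255/173, 123/173; SSR = 1732/173.

SSR = 10.012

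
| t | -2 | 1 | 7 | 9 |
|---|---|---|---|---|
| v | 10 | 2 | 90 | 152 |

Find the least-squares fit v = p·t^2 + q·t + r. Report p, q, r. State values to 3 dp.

p = 1.966, q = -0.904, r = 0.526

Normal-equation sums: Σt^2·t^2 = 8979, Σt^2·t = 1065, Σt^2 = 135, Σt·t = 135, Σt = 15, Σ1 = 4.
And Σt^2·v = 16764, Σt·v = 1980, Σv = 254.
AᵀA·[p, q, r]ᵀ = Aᵀv becomes [[8979, 1065, 135]; [1065, 135, 15]; [135, 15, 4]]·[p, q, r]ᵀ = [16764, 1980, 254]ᵀ.
Inverting the 3×3 Gram matrix, [p, q, r]ᵀ = [1577/802, -725/802, 211/401]ᵀ.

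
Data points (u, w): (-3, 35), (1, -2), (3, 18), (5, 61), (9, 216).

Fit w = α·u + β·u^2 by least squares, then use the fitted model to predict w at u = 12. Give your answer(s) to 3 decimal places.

The normal equations are: 125·α + 855·β = 2196;  855·α + 7349·β = 19496.
det = 125·7349 − 855² = 187600.
α = (2196·7349 − 855·19496)/187600 = -132669/46900; β = (125·19496 − 855·2196)/187600 = 27971/9380.
At u = 12: ŵ = (-132669/46900)·(12) + (27971/9380)·(144) = 4636773/11725.

ŵ = 395.460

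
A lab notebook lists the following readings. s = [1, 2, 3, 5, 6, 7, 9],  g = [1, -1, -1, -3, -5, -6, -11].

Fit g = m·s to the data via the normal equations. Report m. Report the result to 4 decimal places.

m = -0.9268

AᵀA·[m]ᵀ = Aᵀg reads: 205·m = -190.
(Σs·s = 205, Σs·g = -190.)
m = (-190)/205 = -0.926829.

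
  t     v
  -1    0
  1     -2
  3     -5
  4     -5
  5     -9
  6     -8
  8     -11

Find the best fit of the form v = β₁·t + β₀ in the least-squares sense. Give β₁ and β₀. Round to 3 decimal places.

Compute the Gram sums: Σt·t = 152, Σt = 26, Σ1 = 7.
Right-hand side: Σt·v = -218, Σv = -40.
Δ = 152·7 − 26² = 388.
β₁ = ((-218)·7 − 26·(-40))/388 = -243/194; β₀ = (152·(-40) − 26·(-218))/388 = -103/97.

β₁ = -1.253, β₀ = -1.062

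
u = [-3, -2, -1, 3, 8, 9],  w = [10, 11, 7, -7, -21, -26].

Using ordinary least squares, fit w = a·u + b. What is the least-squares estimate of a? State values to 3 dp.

Normal-equation sums: Σu·u = 168, Σu = 14, Σ1 = 6.
And Σu·w = -482, Σw = -26.
AᵀA·[a, b]ᵀ = Aᵀw becomes [[168, 14]; [14, 6]]·[a, b]ᵀ = [-482, -26]ᵀ.
Eliminating b: 6·(row 1) − 14·(row 2) gives 812·a = 6·(-482) − 14·(-26) = -2528, so a = -632/203.
Then b = ((-26) − 14·(-632/203))/6 = 85/29.

a = -3.113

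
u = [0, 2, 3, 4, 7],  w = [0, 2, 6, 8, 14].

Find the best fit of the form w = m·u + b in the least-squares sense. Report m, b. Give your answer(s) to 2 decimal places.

The normal equations are: 78·m + 16·b = 152;  16·m + 5·b = 30.
(Σu·u = 78, Σu = 16, Σ1 = 5, Σu·w = 152, Σw = 30.)
Δ = 78·5 − 16² = 134.
m = (152·5 − 16·30)/134 = 140/67; b = (78·30 − 16·152)/134 = -46/67.

m = 2.09, b = -0.69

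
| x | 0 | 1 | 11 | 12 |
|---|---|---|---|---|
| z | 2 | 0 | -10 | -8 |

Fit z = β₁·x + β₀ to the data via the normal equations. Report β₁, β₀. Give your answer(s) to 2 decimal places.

The normal system MᵀM·[β₁, β₀]ᵀ = Mᵀz is [[266, 24]; [24, 4]]·[β₁, β₀]ᵀ = [-206, -16]ᵀ.
det = 266·4 − 24² = 488.
β₁ = ((-206)·4 − 24·(-16))/488 = -55/61; β₀ = (266·(-16) − 24·(-206))/488 = 86/61.

β₁ = -0.90, β₀ = 1.41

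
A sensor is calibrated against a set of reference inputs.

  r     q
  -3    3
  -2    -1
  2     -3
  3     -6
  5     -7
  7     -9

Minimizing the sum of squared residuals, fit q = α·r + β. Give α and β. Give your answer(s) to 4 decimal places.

α = -1.0921, β = -1.6491

Setting ∂/∂α … = 0 gives: 100·α + 12·β = -129;  12·α + 6·β = -23.
(Σr·r = 100, Σr = 12, Σ1 = 6, Σr·q = -129, Σq = -23.)
Δ = 100·6 − 12² = 456.
α = ((-129)·6 − 12·(-23))/456 = -83/76; β = (100·(-23) − 12·(-129))/456 = -94/57.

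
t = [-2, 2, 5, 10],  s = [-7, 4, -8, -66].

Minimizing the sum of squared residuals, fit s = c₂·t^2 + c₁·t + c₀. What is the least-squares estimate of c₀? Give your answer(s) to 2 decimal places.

c₀ = 2.30

The normal system AᵀA·[c₂, c₁, c₀]ᵀ = Aᵀs is [[10657, 1125, 133]; [1125, 133, 15]; [133, 15, 4]]·[c₂, c₁, c₀]ᵀ = [-6812, -678, -77]ᵀ.
Row-reducing yields c₂ = -13759/14388, c₁ = 13099/4796, c₀ = 1507/654.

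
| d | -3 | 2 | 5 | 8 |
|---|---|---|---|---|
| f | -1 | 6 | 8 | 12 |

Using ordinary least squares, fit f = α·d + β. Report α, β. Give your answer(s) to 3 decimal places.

Forming AᵀA = [[102, 12]; [12, 4]] and Aᵀf = [151, 25]ᵀ gives AᵀA·[α, β]ᵀ = Aᵀf.
Eliminating β: 4·(row 1) − 12·(row 2) gives 264·α = 4·151 − 12·25 = 304, so α = 38/33.
Then β = (25 − 12·(38/33))/4 = 123/44.

α = 1.152, β = 2.795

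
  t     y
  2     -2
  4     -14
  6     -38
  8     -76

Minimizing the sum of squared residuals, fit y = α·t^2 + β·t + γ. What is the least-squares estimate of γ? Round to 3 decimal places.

The normal equations are: 5664·α + 800·β + 120·γ = -6464;  800·α + 120·β + 20·γ = -896;  120·α + 20·β + 4·γ = -130.
(Σt^2·t^2 = 5664, Σt^2·t = 800, Σt^2 = 120, Σt·t = 120, Σt = 20, Σ1 = 4, Σt^2·y = -6464, Σt·y = -896, Σy = -130.)
Inverting the 3×3 Gram matrix, [α, β, γ]ᵀ = [-13/8, 79/20, -7/2]ᵀ.

γ = -3.500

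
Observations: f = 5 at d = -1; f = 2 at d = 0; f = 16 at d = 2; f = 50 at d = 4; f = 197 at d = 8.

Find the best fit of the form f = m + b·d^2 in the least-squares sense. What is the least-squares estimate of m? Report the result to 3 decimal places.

m = 2.331

From the data, Σ1 = 5, Σd^2 = 85, Σd^2·d^2 = 4369.
And Σf = 270, Σd^2·f = 13477.
MᵀM·[m, b]ᵀ = Mᵀf becomes [[5, 85]; [85, 4369]]·[m, b]ᵀ = [270, 13477]ᵀ.
det = 5·4369 − 85² = 14620.
m = (270·4369 − 85·13477)/14620 = 401/172; b = (5·13477 − 85·270)/14620 = 8887/2924.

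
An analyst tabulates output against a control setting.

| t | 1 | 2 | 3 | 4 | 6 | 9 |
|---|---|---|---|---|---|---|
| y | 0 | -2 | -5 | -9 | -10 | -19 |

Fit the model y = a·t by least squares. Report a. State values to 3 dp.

a = -1.946

The normal equations are: 147·a = -286.
(Σt·t = 147, Σt·y = -286.)
a = (-286)/147 = -1.94558.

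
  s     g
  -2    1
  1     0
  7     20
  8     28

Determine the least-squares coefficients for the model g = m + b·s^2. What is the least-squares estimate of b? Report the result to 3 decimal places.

XᵀX·[m, b]ᵀ = Xᵀg reads: 4·m + 118·b = 49;  118·m + 6514·b = 2776.
(Σ1 = 4, Σs^2 = 118, Σs^2·s^2 = 6514, Σg = 49, Σs^2·g = 2776.)
Determinant 4·6514 − 118² = 12132.
m = (49·6514 − 118·2776)/12132 = -1397/2022; b = (4·2776 − 118·49)/12132 = 887/2022.

b = 0.439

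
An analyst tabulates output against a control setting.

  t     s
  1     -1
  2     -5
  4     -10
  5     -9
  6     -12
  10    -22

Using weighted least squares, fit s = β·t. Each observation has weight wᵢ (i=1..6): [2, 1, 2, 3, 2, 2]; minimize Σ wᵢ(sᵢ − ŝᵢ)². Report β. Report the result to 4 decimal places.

β = -2.1065

Forming XᵀWX = [[385]] and XᵀWs = [-811]ᵀ gives XᵀWX·[β]ᵀ = XᵀWs.
Hence β = -811 / 385 ≈ -2.10649.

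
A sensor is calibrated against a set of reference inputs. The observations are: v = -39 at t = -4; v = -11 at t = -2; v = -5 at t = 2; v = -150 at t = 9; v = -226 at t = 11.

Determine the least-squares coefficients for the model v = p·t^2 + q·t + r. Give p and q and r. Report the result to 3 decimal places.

Compute the Gram sums: Σt^2·t^2 = 21490, Σt^2·t = 1996, Σt^2 = 226, Σt·t = 226, Σt = 16, Σ1 = 5.
Moment sums: Σt^2·v = -40184, Σt·v = -3668, Σv = -431.
Row-reducing yields p = -294027/146173, q = 226984/146173, r = -36441/146173.

p = -2.012, q = 1.553, r = -0.249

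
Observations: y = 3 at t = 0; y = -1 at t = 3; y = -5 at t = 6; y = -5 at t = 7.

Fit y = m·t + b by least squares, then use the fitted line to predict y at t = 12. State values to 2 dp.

From the data, Σt·t = 94, Σt = 16, Σ1 = 4.
For Xᵀy: Σt·y = -68, Σy = -8.
So XᵀX·[m, b]ᵀ = Xᵀy: [[94, 16]; [16, 4]]·[m, b]ᵀ = [-68, -8]ᵀ.
det = 94·4 − 16² = 120.
m = ((-68)·4 − 16·(-8))/120 = -6/5; b = (94·(-8) − 16·(-68))/120 = 14/5.
At t = 12: ŷ = (-6/5)·(12) + (14/5)·(1) = -58/5.

ŷ = -11.60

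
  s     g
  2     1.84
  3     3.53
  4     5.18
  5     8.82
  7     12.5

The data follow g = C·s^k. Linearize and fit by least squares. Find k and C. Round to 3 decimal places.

k = 1.567, C = 0.627

Let Y = ln g. Fitting Y = k·ln s + ln C by least squares:
Σln s = 6.7334, Σ(ln s)² = 9.9861, Σln g = 8.2186, Σln s·ln g = 12.5071.
Equations: 9.9861·k + 6.7334·ln C = 12.5071;  6.7334·k + 5·ln C = 8.2186.
Δ = 9.9861·5 − (6.7334)² = 4.5917; k = (12.5071·5 − 6.7334·8.2186)/4.5917 = 1.56729, ln C = (9.9861·8.2186 − 6.7334·12.5071)/4.5917 = -0.46691, so C = exp(-0.46691) = 0.62694.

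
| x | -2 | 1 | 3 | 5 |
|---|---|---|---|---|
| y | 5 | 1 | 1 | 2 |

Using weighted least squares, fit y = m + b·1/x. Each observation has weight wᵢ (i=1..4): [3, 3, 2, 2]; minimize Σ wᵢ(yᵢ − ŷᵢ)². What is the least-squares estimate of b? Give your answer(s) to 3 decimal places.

b = -2.709

The normal system AᵀWA·[m, b]ᵀ = AᵀWy is [[10, 77/30]; [77/30, 3647/900]]·[m, b]ᵀ = [24, -91/30]ᵀ.
Eliminating b: (3647/900)·(row 1) − (77/30)·(row 2) gives (30541/900)·m = (3647/900)·24 − (77/30)·(-91/30) = 18907/180, so m = 13505/4363.
Then b = ((-91/30) − (77/30)·(13505/4363))/(3647/900) = -11820/4363.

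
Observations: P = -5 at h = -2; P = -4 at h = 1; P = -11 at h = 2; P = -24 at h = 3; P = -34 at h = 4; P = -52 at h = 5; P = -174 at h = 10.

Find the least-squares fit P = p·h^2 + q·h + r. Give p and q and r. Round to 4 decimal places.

p = -1.5136, q = -2.0836, r = -2.2019

Sums needed: Σh^2·h^2 = 10995, Σh^2·h = 1217, Σh^2 = 159, Σh·h = 159, Σh = 23, Σ1 = 7.
For AᵀP: Σh^2·P = -19528, Σh·P = -2224, ΣP = -304.
Row-reducing yields p = -353776/233729, q = -486988/233729, r = -514644/233729.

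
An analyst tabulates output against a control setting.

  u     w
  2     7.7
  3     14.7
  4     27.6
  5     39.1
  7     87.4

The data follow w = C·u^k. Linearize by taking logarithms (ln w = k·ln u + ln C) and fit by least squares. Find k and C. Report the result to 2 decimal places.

k = 1.93, C = 1.89

Taking logs, ln w = k·ln u + ln C, so regress ln w on ln u.
AᵀA = [[9.9861, 6.7334]; [6.7334, 5]], rhs = [23.5668, 16.1835]ᵀ  (here Σln u = 6.7334, Σ(ln u)² = 9.9861, Σln w = 16.1835, Σln u·ln w = 23.5668).
Slope k = (n·Σln u·ln w − Σln u·Σln w)/(n·Σ(ln u)² − (Σln u)²) = (5·23.5668 − 6.7334·16.1835)/4.5917 = 1.93047; ln C = (Σln w − k·Σln u)/n = 0.63697, so C = exp(0.63697) = 1.89074.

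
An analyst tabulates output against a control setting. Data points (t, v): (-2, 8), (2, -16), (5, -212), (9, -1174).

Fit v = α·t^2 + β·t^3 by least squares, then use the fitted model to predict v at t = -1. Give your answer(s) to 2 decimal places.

Normal-equation sums: Σt^2·t^2 = 7218, Σt^2·t^3 = 62174, Σt^3·t^3 = 547194.
And Σt^2·v = -100426, Σt^3·v = -882538.
XᵀX·[α, β]ᵀ = Xᵀv becomes [[7218, 62174]; [62174, 547194]]·[α, β]ᵀ = [-100426, -882538]ᵀ.
det = 7218·547194 − 62174² = 84040016.
α = ((-100426)·547194 − 62174·(-882538))/84040016 = -10198379/10505002; β = (7218·(-882538) − 62174·(-100426))/84040016 = -15784145/10505002.
At t = -1: v̂ = (-10198379/10505002)·(1) + (-15784145/10505002)·(-1) = 2792883/5252501.

v̂ = 0.53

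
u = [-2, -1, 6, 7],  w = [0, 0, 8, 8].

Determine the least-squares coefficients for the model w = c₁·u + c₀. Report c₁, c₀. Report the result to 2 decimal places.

With design matrix A, AᵀA = [[90, 10]; [10, 4]] and Aᵀw = [104, 16]ᵀ.
det = 90·4 − 10² = 260.
c₁ = (104·4 − 10·16)/260 = 64/65; c₀ = (90·16 − 10·104)/260 = 20/13.

c₁ = 0.98, c₀ = 1.54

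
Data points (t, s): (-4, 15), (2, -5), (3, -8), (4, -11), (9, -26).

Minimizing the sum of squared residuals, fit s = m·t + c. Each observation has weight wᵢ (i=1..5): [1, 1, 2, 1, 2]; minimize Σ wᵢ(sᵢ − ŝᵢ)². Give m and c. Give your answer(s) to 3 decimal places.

Compute the Gram sums: Σwᵢ·t·t = 216, Σwᵢ·t = 26, Σwᵢ·1 = 7.
And Σwᵢ·t·s = -630, Σwᵢ·s = -69.
XᵀWX·[m, c]ᵀ = XᵀWs becomes [[216, 26]; [26, 7]]·[m, c]ᵀ = [-630, -69]ᵀ.
Δ = 216·7 − 26² = 836.
m = ((-630)·7 − 26·(-69))/836 = -654/209; c = (216·(-69) − 26·(-630))/836 = 369/209.

m = -3.129, c = 1.766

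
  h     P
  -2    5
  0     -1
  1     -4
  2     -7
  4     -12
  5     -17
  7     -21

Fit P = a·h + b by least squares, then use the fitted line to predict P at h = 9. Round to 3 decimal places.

P̂ = -27.450

Normal-equation sums: Σh·h = 99, Σh = 17, Σ1 = 7.
Right-hand side: Σh·P = -308, ΣP = -57.
Normal equations: [[99, 17]; [17, 7]]·[a, b]ᵀ = [-308, -57]ᵀ.
Δ = 99·7 − 17² = 404.
a = ((-308)·7 − 17·(-57))/404 = -1187/404; b = (99·(-57) − 17·(-308))/404 = -407/404.
At h = 9: P̂ = (-1187/404)·(9) + (-407/404)·(1) = -5545/202.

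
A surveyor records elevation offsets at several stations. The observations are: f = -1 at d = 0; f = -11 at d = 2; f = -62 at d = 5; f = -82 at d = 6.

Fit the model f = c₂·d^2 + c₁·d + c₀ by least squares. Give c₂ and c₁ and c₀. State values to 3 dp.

c₂ = -1.962, c₁ = -2.055, c₀ = -0.441

Entries of MᵀM: Σd^2·d^2 = 1937, Σd^2·d = 349, Σd^2 = 65, Σd·d = 65, Σd = 13, Σ1 = 4.
Right-hand side: Σd^2·f = -4546, Σd·f = -824, Σf = -156.
MᵀM·[c₂, c₁, c₀]ᵀ = Mᵀf becomes [[1937, 349, 65]; [349, 65, 13]; [65, 13, 4]]·[c₂, c₁, c₀]ᵀ = [-4546, -824, -156]ᵀ.
Solving the 3×3 system (Gaussian elimination) gives c₂ = -463/236, c₁ = -485/236, c₀ = -26/59.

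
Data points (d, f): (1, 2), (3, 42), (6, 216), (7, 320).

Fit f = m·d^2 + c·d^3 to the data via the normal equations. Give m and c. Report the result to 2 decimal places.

m = 3.05, c = 0.50

Forming XᵀX = [[3779, 24827]; [24827, 165035]] and Xᵀf = [23836, 157552]ᵀ gives XᵀX·[m, c]ᵀ = Xᵀf.
det = 3779·165035 − 24827² = 7287336.
m = (23836·165035 − 24827·157552)/7287336 = 617521/202426; c = (3779·157552 − 24827·23836)/7287336 = 100351/202426.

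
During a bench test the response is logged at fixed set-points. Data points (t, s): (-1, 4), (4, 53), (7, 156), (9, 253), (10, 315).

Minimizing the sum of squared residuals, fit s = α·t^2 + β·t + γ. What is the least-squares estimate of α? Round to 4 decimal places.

α = 3.0711

The normal equations are: 19219·α + 2135·β + 247·γ = 60489;  2135·α + 247·β + 29·γ = 6727;  247·α + 29·β + 5·γ = 781.
(Σt^2·t^2 = 19219, Σt^2·t = 2135, Σt^2 = 247, Σt·t = 247, Σt = 29, Σ1 = 5, Σt^2·s = 60489, Σt·s = 6727, Σs = 781.)
Row-reducing yields α = 228757/74487, β = 37867/74487, γ = 38215/24829.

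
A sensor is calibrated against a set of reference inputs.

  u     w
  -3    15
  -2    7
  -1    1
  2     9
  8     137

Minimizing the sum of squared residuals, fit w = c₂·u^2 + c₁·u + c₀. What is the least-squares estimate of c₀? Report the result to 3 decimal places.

c₀ = -0.410

With design matrix M, MᵀM = [[4210, 484, 82]; [484, 82, 4]; [82, 4, 5]] and Mᵀw = [8968, 1054, 169]ᵀ.
Solving the 3×3 system (Gaussian elimination) gives c₂ = 43271/21133, c₁ = 16655/21133, c₀ = -1239/3019.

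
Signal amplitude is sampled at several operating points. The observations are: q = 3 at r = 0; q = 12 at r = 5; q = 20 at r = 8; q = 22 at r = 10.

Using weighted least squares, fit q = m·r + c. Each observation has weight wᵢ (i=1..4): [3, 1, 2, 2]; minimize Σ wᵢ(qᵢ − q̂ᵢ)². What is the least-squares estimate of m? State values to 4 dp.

m = 1.9729

Normal-equation sums: Σwᵢ·r·r = 353, Σwᵢ·r = 41, Σwᵢ·1 = 8.
And Σwᵢ·r·q = 820, Σwᵢ·q = 105.
Normal equations: [[353, 41]; [41, 8]]·[m, c]ᵀ = [820, 105]ᵀ.
Eliminating c: 8·(row 1) − 41·(row 2) gives 1143·m = 8·820 − 41·105 = 2255, so m = 2255/1143.
Then c = (105 − 41·(2255/1143))/8 = 3445/1143.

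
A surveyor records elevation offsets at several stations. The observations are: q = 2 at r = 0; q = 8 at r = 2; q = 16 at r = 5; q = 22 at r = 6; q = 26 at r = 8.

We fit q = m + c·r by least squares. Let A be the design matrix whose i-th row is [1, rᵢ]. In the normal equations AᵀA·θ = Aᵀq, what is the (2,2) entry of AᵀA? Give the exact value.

Row 2 ↔ basis r, column 2 ↔ basis r, so (AᵀA)_{2,2} = Σᵢ (r)·(r) = (0)·(0) + (2)·(2) + (5)·(5) + (6)·(6) + (8)·(8) = 129.

129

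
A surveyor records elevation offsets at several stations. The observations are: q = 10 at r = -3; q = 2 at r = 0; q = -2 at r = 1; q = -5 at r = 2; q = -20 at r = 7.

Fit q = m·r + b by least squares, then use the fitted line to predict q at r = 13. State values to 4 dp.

q̂ = -38.1053

Sums needed: Σr·r = 63, Σr = 7, Σ1 = 5.
And Σr·q = -182, Σq = -15.
AᵀA·[m, b]ᵀ = Aᵀq becomes [[63, 7]; [7, 5]]·[m, b]ᵀ = [-182, -15]ᵀ.
Eliminating b: 5·(row 1) − 7·(row 2) gives 266·m = 5·(-182) − 7·(-15) = -805, so m = -115/38.
Then b = ((-15) − 7·(-115/38))/5 = 47/38.
At r = 13: q̂ = (-115/38)·(13) + (47/38)·(1) = -724/19.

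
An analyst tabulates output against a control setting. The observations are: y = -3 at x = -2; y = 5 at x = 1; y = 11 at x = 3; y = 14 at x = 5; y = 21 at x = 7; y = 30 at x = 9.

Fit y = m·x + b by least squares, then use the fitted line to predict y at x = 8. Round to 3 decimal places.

Entries of AᵀA: Σx·x = 169, Σx = 23, Σ1 = 6.
And Σx·y = 531, Σy = 78.
Normal equations: [[169, 23]; [23, 6]]·[m, b]ᵀ = [531, 78]ᵀ.
det = 169·6 − 23² = 485.
m = (531·6 − 23·78)/485 = 1392/485; b = (169·78 − 23·531)/485 = 969/485.
At x = 8: ŷ = (1392/485)·(8) + (969/485)·(1) = 2421/97.

ŷ = 24.959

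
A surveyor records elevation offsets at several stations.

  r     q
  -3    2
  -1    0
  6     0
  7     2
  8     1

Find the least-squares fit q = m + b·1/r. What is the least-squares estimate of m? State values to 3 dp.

m = 1.114

The normal system MᵀM·[m, b]ᵀ = Mᵀq is [[5, -151/168]; [-151/168, 33161/28224]]·[m, b]ᵀ = [5, -43/168]ᵀ.
Eliminating b: (33161/28224)·(row 1) − (-151/168)·(row 2) gives (11917/2352)·m = (33161/28224)·5 − (-151/168)·(-43/168) = 3319/588, so m = 13276/11917.
Then b = ((-43/168) − (-151/168)·(13276/11917))/(33161/28224) = 7560/11917.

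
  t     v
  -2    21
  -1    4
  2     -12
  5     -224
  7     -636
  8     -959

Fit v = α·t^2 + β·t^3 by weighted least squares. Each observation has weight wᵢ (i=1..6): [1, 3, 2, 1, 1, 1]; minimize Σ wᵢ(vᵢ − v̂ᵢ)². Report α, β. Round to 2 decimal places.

Normal-equation sums: Σwᵢ·t^2·t^2 = 7173, Σwᵢ·t^2·t^3 = 52729, Σwᵢ·t^3·t^3 = 395613.
Right-hand side: Σwᵢ·t^2·v = -98140, Σwᵢ·t^3·v = -737528.
Determinant 7173·395613 − 52729² = 57384608.
α = ((-98140)·395613 − 52729·(-737528))/57384608 = 15913523/14346152; β = (7173·(-737528) − 52729·(-98140))/57384608 = -28866071/14346152.

α = 1.11, β = -2.01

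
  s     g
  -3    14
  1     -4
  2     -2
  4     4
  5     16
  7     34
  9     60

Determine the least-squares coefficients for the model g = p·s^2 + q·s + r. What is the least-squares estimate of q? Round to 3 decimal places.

q = -2.060

Entries of XᵀX: Σs^2·s^2 = 9941, Σs^2·s = 1243, Σs^2 = 185, Σs·s = 185, Σs = 25, Σ1 = 7.
And Σs^2·g = 7104, Σs·g = 824, Σg = 122.
XᵀX·[p, q, r]ᵀ = Xᵀg becomes [[9941, 1243, 185]; [1243, 185, 25]; [185, 25, 7]]·[p, q, r]ᵀ = [7104, 824, 122]ᵀ.
Solving the 3×3 system (Gaussian elimination) gives p = 254189/252813, q = -520789/252813, r = -150574/84271.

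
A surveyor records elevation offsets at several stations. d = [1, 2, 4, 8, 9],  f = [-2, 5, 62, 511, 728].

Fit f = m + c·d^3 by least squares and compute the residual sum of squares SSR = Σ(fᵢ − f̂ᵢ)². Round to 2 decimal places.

Normal-equation sums: Σ1 = 5, Σd^3 = 1314, Σd^3·d^3 = 797746.
Moment sums: Σf = 1304, Σd^3·f = 796350.
Normal equations: [[5, 1314]; [1314, 797746]]·[m, c]ᵀ = [1304, 796350]ᵀ.
Determinant 5·797746 − 1314² = 2262134.
m = (1304·797746 − 1314·796350)/2262134 = -438794/161581; c = (5·796350 − 1314·1304)/2262134 = 162021/161581.
Residuals: -6627/23083, -7067/23083, 12496/23083, 7419/23083, -6221/23083; SSR = 14892/23083.

SSR = 0.65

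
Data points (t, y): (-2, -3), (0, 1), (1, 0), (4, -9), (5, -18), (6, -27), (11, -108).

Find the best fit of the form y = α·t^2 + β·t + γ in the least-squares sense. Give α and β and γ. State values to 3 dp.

α = -1.000, β = 1.048, γ = 1.813

Entries of MᵀM: Σt^2·t^2 = 16835, Σt^2·t = 1729, Σt^2 = 203, Σt·t = 203, Σt = 25, Σ1 = 7.
Moment sums: Σt^2·y = -14646, Σt·y = -1470, Σy = -164.
So MᵀM·[α, β, γ]ᵀ = Mᵀy: [[16835, 1729, 203]; [1729, 203, 25]; [203, 25, 7]]·[α, β, γ]ᵀ = [-14646, -1470, -164]ᵀ.
Solving the 3×3 system (Gaussian elimination) gives α = -34535/34552, β = 5175/4936, γ = 2237/1234.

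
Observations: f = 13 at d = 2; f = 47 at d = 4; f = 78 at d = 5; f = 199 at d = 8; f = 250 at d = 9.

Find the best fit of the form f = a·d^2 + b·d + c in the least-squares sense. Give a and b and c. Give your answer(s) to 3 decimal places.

a = 3.144, b = -0.518, c = 0.813

From the data, Σd^2·d^2 = 11554, Σd^2·d = 1438, Σd^2 = 190, Σd·d = 190, Σd = 28, Σ1 = 5.
For Aᵀf: Σd^2·f = 35740, Σd·f = 4446, Σf = 587.
AᵀA·[a, b, c]ᵀ = Aᵀf becomes [[11554, 1438, 190]; [1438, 190, 28]; [190, 28, 5]]·[a, b, c]ᵀ = [35740, 4446, 587]ᵀ.
Inverting the 3×3 Gram matrix, [a, b, c]ᵀ = [3943/1254, -59/114, 170/209]ᵀ.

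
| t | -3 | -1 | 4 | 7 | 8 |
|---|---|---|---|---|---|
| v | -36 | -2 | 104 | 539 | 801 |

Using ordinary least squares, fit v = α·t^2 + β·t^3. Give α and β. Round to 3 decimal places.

α = 0.483, β = 1.504

Normal-equation sums: Σt^2·t^2 = 6835, Σt^2·t^3 = 50355, Σt^3·t^3 = 384619.
And Σt^2·v = 79013, Σt^3·v = 602619.
So XᵀX·[α, β]ᵀ = Xᵀv: [[6835, 50355]; [50355, 384619]]·[α, β]ᵀ = [79013, 602619]ᵀ.
Δ = 6835·384619 − 50355² = 93244840.
α = (79013·384619 − 50355·602619)/93244840 = 22510651/46622420; β = (6835·602619 − 50355·79013)/93244840 = 14020125/9324484.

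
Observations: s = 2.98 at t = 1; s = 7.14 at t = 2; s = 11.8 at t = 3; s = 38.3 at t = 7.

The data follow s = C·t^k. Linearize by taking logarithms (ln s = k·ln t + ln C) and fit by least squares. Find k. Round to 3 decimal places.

k = 1.311

Taking logs, ln s = k·ln t + ln C, so regress ln s on ln t.
AᵀA = [[5.4740, 3.7377]; [3.7377, 4]], rhs = [11.1677, 9.1712]ᵀ  (here Σln t = 3.7377, Σ(ln t)² = 5.4740, Σln s = 9.1712, Σln t·ln s = 11.1677).
Slope k = (n·Σln t·ln s − Σln t·Σln s)/(n·Σ(ln t)² − (Σln t)²) = (4·11.1677 − 3.7377·9.1712)/7.9257 = 1.31119; ln C = (Σln s − k·Σln t)/n = 1.06760.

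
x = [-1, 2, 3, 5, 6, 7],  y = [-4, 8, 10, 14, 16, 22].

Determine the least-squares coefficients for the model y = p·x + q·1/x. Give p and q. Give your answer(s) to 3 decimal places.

The normal equations are: 124·p + 6·q = 370;  6·p + (31957/22050)·q = 698/35.
Eliminating q: (31957/22050)·(row 1) − 6·(row 2) gives (1584434/11025)·p = (31957/22050)·370 − 6·(698/35) = 183713/441, so p = 4592825/1584434.
Then q = ((698/35) − 6·(4592825/1584434))/(31957/22050) = 1394190/792217.

p = 2.899, q = 1.760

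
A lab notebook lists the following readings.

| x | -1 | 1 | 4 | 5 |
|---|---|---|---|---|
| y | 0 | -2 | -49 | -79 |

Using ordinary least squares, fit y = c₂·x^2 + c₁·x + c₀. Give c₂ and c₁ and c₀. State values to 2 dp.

MᵀM·[c₂, c₁, c₀]ᵀ = Mᵀy reads: 883·c₂ + 189·c₁ + 43·c₀ = -2761;  189·c₂ + 43·c₁ + 9·c₀ = -593;  43·c₂ + 9·c₁ + 4·c₀ = -130.
Inverting the 3×3 Gram matrix, [c₂, c₁, c₀]ᵀ = [-733/236, -145/236, 134/59]ᵀ.

c₂ = -3.11, c₁ = -0.61, c₀ = 2.27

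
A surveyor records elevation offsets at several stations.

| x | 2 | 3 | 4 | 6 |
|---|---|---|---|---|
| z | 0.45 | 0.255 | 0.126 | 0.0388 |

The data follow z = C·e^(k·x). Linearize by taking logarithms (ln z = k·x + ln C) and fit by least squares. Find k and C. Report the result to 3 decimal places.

With ln zᵢ as the transformed response and xᵢ as the regressor:
Σx = 15.0000, Σ(x)² = 65.0000, Σln z = -7.4858, Σx·ln z = -33.4784.
Equations: 65.0000·k + 15.0000·ln C = -33.4784;  15.0000·k + 4·ln C = -7.4858.
Solving (det = 35.0000): k = -0.61790, ln C = 0.44567, so C = exp(0.44567) = 1.56153.

k = -0.618, C = 1.562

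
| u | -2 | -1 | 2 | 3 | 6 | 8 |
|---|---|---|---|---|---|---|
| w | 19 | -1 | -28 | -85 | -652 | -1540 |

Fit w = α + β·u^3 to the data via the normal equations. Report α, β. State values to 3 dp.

α = -4.245, β = -2.999

The normal equations are: 6·α + 754·β = -2287;  754·α + 309658·β = -931982.
(Σ1 = 6, Σu^3 = 754, Σu^3·u^3 = 309658, Σw = -2287, Σu^3·w = -931982.)
Δ = 6·309658 − 754² = 1289432.
α = ((-2287)·309658 − 754·(-931982))/1289432 = -2736709/644716; β = (6·(-931982) − 754·(-2287))/1289432 = -1933747/644716.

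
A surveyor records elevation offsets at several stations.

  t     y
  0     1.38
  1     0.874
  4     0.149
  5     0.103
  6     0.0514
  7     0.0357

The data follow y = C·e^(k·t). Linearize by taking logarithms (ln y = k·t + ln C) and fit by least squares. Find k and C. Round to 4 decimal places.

Taking logs, ln y = k·t + ln C, so regress ln y on t.
Over the data: Σt = 23.0000, Σ(t)² = 127.0000, Σln y = -10.2901, Σt·ln y = -60.2520.
Normal system: [[127.0000, 23.0000]; [23.0000, 6]]·[k, ln C]ᵀ = [-60.2520, -10.2901]ᵀ.
Solving (det = 233.0000): k = -0.53579, ln C = 0.33883, so C = exp(0.33883) = 1.40330.

k = -0.5358, C = 1.4033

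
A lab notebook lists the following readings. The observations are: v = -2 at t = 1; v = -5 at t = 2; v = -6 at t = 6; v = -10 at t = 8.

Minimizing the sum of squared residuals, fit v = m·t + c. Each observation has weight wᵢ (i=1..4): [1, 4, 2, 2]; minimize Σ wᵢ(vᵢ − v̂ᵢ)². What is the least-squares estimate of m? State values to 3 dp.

Compute the Gram sums: Σwᵢ·t·t = 217, Σwᵢ·t = 37, Σwᵢ·1 = 9.
For MᵀWv: Σwᵢ·t·v = -274, Σwᵢ·v = -54.
So MᵀWM·[m, c]ᵀ = MᵀWv: [[217, 37]; [37, 9]]·[m, c]ᵀ = [-274, -54]ᵀ.
det = 217·9 − 37² = 584.
m = ((-274)·9 − 37·(-54))/584 = -117/146; c = (217·(-54) − 37·(-274))/584 = -395/146.

m = -0.801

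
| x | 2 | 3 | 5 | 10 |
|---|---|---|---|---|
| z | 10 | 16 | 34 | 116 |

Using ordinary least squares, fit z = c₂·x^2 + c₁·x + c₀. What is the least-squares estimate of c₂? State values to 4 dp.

Forming MᵀM = [[10722, 1160, 138]; [1160, 138, 20]; [138, 20, 4]] and Mᵀz = [12634, 1398, 176]ᵀ gives MᵀM·[c₂, c₁, c₀]ᵀ = Mᵀz.
Inverting the 3×3 Gram matrix, [c₂, c₁, c₀]ᵀ = [2948/2809, 1829/2809, 12745/2809]ᵀ.

c₂ = 1.0495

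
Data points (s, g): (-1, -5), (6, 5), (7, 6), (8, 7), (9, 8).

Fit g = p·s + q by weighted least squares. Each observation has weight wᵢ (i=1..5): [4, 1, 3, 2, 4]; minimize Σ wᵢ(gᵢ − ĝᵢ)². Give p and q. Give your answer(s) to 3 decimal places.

p = 1.322, q = -3.580

Normal-equation sums: Σwᵢ·s·s = 639, Σwᵢ·s = 75, Σwᵢ·1 = 14.
For XᵀWg: Σwᵢ·s·g = 576, Σwᵢ·g = 49.
Normal equations: [[639, 75]; [75, 14]]·[p, q]ᵀ = [576, 49]ᵀ.
Determinant 639·14 − 75² = 3321.
p = (576·14 − 75·49)/3321 = 1463/1107; q = (639·49 − 75·576)/3321 = -1321/369.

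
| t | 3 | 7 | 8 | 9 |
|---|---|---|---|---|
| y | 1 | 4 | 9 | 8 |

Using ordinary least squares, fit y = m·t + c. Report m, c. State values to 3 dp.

m = 1.277, c = -3.120

With design matrix M, MᵀM = [[203, 27]; [27, 4]] and Mᵀy = [175, 22]ᵀ.
Eliminating c: 4·(row 1) − 27·(row 2) gives 83·m = 4·175 − 27·22 = 106, so m = 106/83.
Then c = (22 − 27·(106/83))/4 = -259/83.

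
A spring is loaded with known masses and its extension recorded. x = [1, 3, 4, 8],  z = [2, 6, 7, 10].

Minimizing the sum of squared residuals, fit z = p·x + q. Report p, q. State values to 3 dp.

Sums needed: Σx·x = 90, Σx = 16, Σ1 = 4.
Moment sums: Σx·z = 128, Σz = 25.
Normal equations: [[90, 16]; [16, 4]]·[p, q]ᵀ = [128, 25]ᵀ.
Eliminating q: 4·(row 1) − 16·(row 2) gives 104·p = 4·128 − 16·25 = 112, so p = 14/13.
Then q = (25 − 16·(14/13))/4 = 101/52.

p = 1.077, q = 1.942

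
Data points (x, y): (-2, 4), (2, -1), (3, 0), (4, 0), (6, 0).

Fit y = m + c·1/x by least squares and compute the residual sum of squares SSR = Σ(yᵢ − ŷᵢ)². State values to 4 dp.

SSR = 0.4222

With design matrix M, MᵀM = [[5, 3/4]; [3/4, 101/144]] and Mᵀy = [3, -5/2]ᵀ.
Determinant 5·(101/144) − (3/4)² = 53/18.
m = (3·(101/144) − (3/4)·(-5/2))/(53/18) = 573/424; c = (5·(-5/2) − (3/4)·3)/(53/18) = -531/106.
Residuals: 61/424, 65/424, 135/424, -21/212, -219/424; SSR = 179/424.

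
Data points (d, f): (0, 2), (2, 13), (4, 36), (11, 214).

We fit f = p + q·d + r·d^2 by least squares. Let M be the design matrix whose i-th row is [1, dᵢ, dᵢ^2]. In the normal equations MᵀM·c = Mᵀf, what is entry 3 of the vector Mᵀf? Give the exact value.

Entry 3 ↔ basis d^2, so (Mᵀf)_{3} = Σᵢ (d^2)·fᵢ = (0)·(2) + (4)·(13) + (16)·(36) + (121)·(214) = 26522.

26522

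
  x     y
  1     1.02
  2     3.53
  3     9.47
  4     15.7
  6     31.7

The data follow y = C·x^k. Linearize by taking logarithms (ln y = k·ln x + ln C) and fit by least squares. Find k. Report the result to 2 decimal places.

Taking logs, ln y = k·ln x + ln C, so regress ln y on ln x.
Σln x = 4.9698, Σ(ln x)² = 6.8196, Σln y = 9.7392, Σln x·ln y = 13.3544.
Normal system: [[6.8196, 4.9698]; [4.9698, 5]]·[k, ln C]ᵀ = [13.3544, 9.7392]ᵀ.
Slope k = (n·Σln x·ln y − Σln x·Σln y)/(n·Σ(ln x)² − (Σln x)²) = (5·13.3544 − 4.9698·9.7392)/9.3990 = 1.95443; ln C = (Σln y − k·Σln x)/n = 0.00521.

k = 1.95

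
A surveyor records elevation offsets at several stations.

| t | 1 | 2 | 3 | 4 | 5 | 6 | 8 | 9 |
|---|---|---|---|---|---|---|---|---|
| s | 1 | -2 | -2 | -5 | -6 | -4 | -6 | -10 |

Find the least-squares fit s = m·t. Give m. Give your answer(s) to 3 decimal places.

Sums needed: Σt·t = 236.
For Mᵀs: Σt·s = -221.
So MᵀM·[m]ᵀ = Mᵀs: [[236]]·[m]ᵀ = [-221]ᵀ.
m = (-221)/236 = -0.936441.

m = -0.936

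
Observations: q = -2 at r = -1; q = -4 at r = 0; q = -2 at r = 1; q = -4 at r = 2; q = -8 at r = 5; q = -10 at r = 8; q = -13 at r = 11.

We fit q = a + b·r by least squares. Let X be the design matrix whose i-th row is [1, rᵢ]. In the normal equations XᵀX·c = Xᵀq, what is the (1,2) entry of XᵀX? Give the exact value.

Row 1 ↔ basis 1, column 2 ↔ basis r, so (XᵀX)_{1,2} = Σᵢ r = (1)·(-1) + (1)·(0) + (1)·(1) + (1)·(2) + (1)·(5) + (1)·(8) + (1)·(11) = 26.

26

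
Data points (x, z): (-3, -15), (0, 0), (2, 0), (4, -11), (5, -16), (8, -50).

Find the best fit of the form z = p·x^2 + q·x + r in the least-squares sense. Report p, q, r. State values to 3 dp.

From the data, Σx^2·x^2 = 5074, Σx^2·x = 682, Σx^2 = 118, Σx·x = 118, Σx = 16, Σ1 = 6.
Moment sums: Σx^2·z = -3911, Σx·z = -479, Σz = -92.
Normal equations: [[5074, 682, 118]; [682, 118, 16]; [118, 16, 6]]·[p, q, r]ᵀ = [-3911, -479, -92]ᵀ.
Solving the 3×3 system (Gaussian elimination) gives p = -18123/18121, q = 64325/36242, r = -7203/18121.

p = -1.000, q = 1.775, r = -0.397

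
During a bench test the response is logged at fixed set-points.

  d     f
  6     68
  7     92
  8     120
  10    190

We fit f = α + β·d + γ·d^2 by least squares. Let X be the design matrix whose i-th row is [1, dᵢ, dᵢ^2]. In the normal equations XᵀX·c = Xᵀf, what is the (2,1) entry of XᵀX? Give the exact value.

Row 2 ↔ basis d, column 1 ↔ basis 1, so (XᵀX)_{2,1} = Σᵢ d = (6)·(1) + (7)·(1) + (8)·(1) + (10)·(1) = 31.

31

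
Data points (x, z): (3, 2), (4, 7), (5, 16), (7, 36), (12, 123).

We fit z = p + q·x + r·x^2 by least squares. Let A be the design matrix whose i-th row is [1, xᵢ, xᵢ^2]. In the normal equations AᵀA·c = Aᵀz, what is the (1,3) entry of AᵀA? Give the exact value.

Row 1 ↔ basis 1, column 3 ↔ basis x^2, so (AᵀA)_{1,3} = Σᵢ x^2 = (1)·(9) + (1)·(16) + (1)·(25) + (1)·(49) + (1)·(144) = 243.

243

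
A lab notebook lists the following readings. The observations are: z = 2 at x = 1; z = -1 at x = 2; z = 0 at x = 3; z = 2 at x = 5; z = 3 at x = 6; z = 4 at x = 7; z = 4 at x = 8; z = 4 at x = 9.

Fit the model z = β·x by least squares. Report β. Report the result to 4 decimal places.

β = 0.4610

Forming MᵀM = [[269]] and Mᵀz = [124]ᵀ gives MᵀM·[β]ᵀ = Mᵀz.
β = 124/269 = 0.460967.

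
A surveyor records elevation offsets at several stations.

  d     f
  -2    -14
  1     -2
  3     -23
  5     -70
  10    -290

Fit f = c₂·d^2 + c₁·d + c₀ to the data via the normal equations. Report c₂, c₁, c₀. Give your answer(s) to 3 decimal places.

c₂ = -3.012, c₁ = 1.094, c₀ = 0.212

Setting ∂/∂c₂ … = 0 gives: 10723·c₂ + 1145·c₁ + 139·c₀ = -31015;  1145·c₂ + 139·c₁ + 17·c₀ = -3293;  139·c₂ + 17·c₁ + 5·c₀ = -399.
(Σd^2·d^2 = 10723, Σd^2·d = 1145, Σd^2 = 139, Σd·d = 139, Σd = 17, Σ1 = 5, Σd^2·f = -31015, Σd·f = -3293, Σf = -399.)
Inverting the 3×3 Gram matrix, [c₂, c₁, c₀]ᵀ = [-32885/10918, 11949/10918, 1160/5459]ᵀ.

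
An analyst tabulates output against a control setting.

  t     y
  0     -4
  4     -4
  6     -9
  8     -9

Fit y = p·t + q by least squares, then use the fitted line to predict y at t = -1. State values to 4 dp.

ŷ = -2.5714

The normal system AᵀA·[p, q]ᵀ = Aᵀy is [[116, 18]; [18, 4]]·[p, q]ᵀ = [-142, -26]ᵀ.
Eliminating q: 4·(row 1) − 18·(row 2) gives 140·p = 4·(-142) − 18·(-26) = -100, so p = -5/7.
Then q = ((-26) − 18·(-5/7))/4 = -23/7.
At t = -1: ŷ = (-5/7)·(-1) + (-23/7)·(1) = -18/7.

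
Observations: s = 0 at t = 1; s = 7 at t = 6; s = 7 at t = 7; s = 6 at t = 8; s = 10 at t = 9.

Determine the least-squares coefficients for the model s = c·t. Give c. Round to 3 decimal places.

c = 0.991

Compute the Gram sums: Σt·t = 231.
For Xᵀs: Σt·s = 229.
So XᵀX·[c]ᵀ = Xᵀs: [[231]]·[c]ᵀ = [229]ᵀ.
Hence c = 229 / 231 ≈ 0.991342.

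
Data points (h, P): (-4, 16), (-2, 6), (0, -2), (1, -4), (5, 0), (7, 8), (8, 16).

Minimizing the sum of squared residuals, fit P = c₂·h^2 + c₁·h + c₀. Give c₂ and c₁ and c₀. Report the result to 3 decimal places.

Compute the Gram sums: Σh^2·h^2 = 7395, Σh^2·h = 909, Σh^2 = 159, Σh·h = 159, Σh = 15, Σ1 = 7.
Right-hand side: Σh^2·P = 1692, Σh·P = 104, ΣP = 40.
Normal equations: [[7395, 909, 159]; [909, 159, 15]; [159, 15, 7]]·[c₂, c₁, c₀]ᵀ = [1692, 104, 40]ᵀ.
Row-reducing yields c₂ = 17304/30529, c₁ = -219350/91587, c₀ = -61918/30529.

c₂ = 0.567, c₁ = -2.395, c₀ = -2.028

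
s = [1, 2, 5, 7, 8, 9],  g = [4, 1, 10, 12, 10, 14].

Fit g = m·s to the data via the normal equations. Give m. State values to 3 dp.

m = 1.545

From the data, Σs·s = 224.
And Σs·g = 346.
AᵀA·[m]ᵀ = Aᵀg becomes [[224]]·[m]ᵀ = [346]ᵀ.
m = 346/224 = 1.54464.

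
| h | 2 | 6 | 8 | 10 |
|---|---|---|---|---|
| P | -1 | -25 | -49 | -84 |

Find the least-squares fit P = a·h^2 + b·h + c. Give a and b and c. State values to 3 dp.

a = -1.119, b = 3.098, c = -2.800

The normal system MᵀM·[a, b, c]ᵀ = MᵀP is [[15408, 1736, 204]; [1736, 204, 26]; [204, 26, 4]]·[a, b, c]ᵀ = [-12440, -1384, -159]ᵀ.
Row-reducing yields a = -197/176, b = 1363/440, c = -14/5.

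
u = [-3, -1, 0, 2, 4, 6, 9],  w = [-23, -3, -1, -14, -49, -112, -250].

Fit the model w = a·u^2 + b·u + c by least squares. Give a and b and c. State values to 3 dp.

The normal equations are: 8211·a + 989·b + 147·c = -25332;  989·a + 147·b + 17·c = -3074;  147·a + 17·b + 7·c = -452.
(Σu^2·u^2 = 8211, Σu^2·u = 989, Σu^2 = 147, Σu·u = 147, Σu = 17, Σ1 = 7, Σu^2·w = -25332, Σu·w = -3074, Σw = -452.)
Solving the 3×3 system (Gaussian elimination) gives a = -186157/62237, b = -14451/17782, c = 26797/124474.

a = -2.991, b = -0.813, c = 0.215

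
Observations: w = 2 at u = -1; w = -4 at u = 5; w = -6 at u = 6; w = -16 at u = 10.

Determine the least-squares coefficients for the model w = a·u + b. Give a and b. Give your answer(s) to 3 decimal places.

a = -1.581, b = 1.903

Setting ∂/∂a … = 0 gives: 162·a + 20·b = -218;  20·a + 4·b = -24.
Determinant 162·4 − 20² = 248.
a = ((-218)·4 − 20·(-24))/248 = -49/31; b = (162·(-24) − 20·(-218))/248 = 59/31.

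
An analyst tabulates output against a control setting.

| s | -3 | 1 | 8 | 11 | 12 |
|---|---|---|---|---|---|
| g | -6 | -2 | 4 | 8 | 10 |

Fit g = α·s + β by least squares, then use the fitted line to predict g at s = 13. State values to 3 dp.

The normal equations are: 339·α + 29·β = 256;  29·α + 5·β = 14.
(Σs·s = 339, Σs = 29, Σ1 = 5, Σs·g = 256, Σg = 14.)
det = 339·5 − 29² = 854.
α = (256·5 − 29·14)/854 = 437/427; β = (339·14 − 29·256)/854 = -1339/427.
At s = 13: ĝ = (437/427)·(13) + (-1339/427)·(1) = 4342/427.

ĝ = 10.169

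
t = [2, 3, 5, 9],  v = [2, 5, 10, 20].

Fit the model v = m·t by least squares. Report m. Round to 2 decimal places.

From the data, Σt·t = 119.
Moment sums: Σt·v = 249.
Normal equations: [[119]]·[m]ᵀ = [249]ᵀ.
m = 249/119 = 2.09244.

m = 2.09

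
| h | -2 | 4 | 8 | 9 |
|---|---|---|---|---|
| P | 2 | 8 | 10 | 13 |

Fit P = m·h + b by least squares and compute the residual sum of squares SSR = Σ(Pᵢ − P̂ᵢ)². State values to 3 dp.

Compute the Gram sums: Σh·h = 165, Σh = 19, Σ1 = 4.
Moment sums: Σh·P = 225, ΣP = 33.
XᵀX·[m, b]ᵀ = XᵀP becomes [[165, 19]; [19, 4]]·[m, b]ᵀ = [225, 33]ᵀ.
Δ = 165·4 − 19² = 299.
m = (225·4 − 19·33)/299 = 21/23; b = (165·33 − 19·225)/299 = 90/23.
Residuals: -2/23, 10/23, -28/23, 20/23; SSR = 56/23.

SSR = 2.435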